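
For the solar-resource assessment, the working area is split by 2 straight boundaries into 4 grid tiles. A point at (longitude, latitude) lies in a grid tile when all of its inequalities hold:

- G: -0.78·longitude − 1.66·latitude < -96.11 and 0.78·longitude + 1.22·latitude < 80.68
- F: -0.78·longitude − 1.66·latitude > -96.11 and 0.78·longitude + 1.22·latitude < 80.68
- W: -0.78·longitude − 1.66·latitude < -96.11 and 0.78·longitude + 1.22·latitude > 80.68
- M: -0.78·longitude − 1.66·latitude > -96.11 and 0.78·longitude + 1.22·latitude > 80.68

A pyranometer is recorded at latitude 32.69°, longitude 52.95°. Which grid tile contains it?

-0.78·52.95 − 1.66·32.69 = -95.566, which is > -96.11
0.78·52.95 + 1.22·32.69 = 81.183, which is > 80.68
This sign pattern matches M.

M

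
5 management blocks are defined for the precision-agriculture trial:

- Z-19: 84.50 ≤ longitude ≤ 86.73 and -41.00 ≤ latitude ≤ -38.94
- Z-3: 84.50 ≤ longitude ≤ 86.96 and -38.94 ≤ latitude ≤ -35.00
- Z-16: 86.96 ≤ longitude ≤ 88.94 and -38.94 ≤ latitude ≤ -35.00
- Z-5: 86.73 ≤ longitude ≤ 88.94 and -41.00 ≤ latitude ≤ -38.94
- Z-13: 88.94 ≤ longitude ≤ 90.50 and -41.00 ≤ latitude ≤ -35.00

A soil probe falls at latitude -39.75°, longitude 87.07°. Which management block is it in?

The point has longitude = 87.07 and latitude = -39.75.
Only Z-5 satisfies 86.73 ≤ longitude ≤ 88.94 and -41.00 ≤ latitude ≤ -38.94.

Z-5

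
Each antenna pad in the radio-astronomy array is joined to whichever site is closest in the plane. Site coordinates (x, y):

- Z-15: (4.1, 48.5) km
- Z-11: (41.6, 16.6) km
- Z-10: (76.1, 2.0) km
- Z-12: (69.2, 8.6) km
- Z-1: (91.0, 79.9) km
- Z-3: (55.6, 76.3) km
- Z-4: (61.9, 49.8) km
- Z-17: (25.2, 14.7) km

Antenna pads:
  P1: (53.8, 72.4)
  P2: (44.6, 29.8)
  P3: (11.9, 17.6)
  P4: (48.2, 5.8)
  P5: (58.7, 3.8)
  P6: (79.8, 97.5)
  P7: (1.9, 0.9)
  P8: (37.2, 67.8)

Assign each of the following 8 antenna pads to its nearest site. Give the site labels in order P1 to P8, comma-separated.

Z-3, Z-11, Z-17, Z-11, Z-12, Z-1, Z-17, Z-3

P1 → Z-3 (d²=18.45)
P2 → Z-11 (d²=183.24)
P3 → Z-17 (d²=185.30)
P4 → Z-11 (d²=160.20)
P5 → Z-12 (d²=133.29)
P6 → Z-1 (d²=435.20)
P7 → Z-17 (d²=733.33)
P8 → Z-3 (d²=410.81)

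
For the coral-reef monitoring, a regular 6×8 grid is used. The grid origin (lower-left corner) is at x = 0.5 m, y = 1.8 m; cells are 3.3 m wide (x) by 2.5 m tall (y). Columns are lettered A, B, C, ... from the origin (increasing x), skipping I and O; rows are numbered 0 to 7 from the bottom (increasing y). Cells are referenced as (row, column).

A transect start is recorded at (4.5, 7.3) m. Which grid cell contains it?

Column index: ⌊(4.5 − 0.5) / 3.3⌋ = ⌊1.212⌋ = 1 → column B
Row offset from origin: ⌊(7.3 − 1.8) / 2.5⌋ = ⌊2.200⌋ = 2 → row 2

(2, B)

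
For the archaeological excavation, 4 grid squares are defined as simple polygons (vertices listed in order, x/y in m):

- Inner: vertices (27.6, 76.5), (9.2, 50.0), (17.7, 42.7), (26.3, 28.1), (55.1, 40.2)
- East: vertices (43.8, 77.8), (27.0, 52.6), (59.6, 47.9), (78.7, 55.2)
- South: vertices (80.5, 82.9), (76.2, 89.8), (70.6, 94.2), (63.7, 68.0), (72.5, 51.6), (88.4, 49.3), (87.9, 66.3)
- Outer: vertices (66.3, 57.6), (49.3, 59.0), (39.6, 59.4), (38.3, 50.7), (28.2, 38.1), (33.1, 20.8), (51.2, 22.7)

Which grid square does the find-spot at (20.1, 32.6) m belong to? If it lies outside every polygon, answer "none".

none

Cast a ray rightward from (20.1, 32.6). For each polygon, the edges (by vertex number in listed order) whose endpoints lie on opposite sides of y = 32.6, where each meets that height, and whether that is right or left of the point:
Inner: 3–4 at x≈23.65 (right), 4–5 at x≈37.01 (right) → 2 crossings.
East: no edge straddles that height → 0 crossings.
South: no edge straddles that height → 0 crossings.
Outer: 5–6 at x≈29.76 (right), 7–1 at x≈55.48 (right) → 2 crossings.
All counts are even, so the point lies outside every listed polygon.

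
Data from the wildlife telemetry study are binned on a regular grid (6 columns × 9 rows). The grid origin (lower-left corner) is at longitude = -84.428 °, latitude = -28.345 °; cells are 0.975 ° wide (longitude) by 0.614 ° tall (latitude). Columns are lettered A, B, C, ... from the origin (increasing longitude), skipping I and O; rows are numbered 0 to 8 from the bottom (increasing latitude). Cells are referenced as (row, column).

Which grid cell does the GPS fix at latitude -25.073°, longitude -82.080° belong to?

Column index: ⌊(-82.080 − -84.428) / 0.975⌋ = ⌊2.408⌋ = 2 → column C
Row offset from origin: ⌊(-25.073 − -28.345) / 0.614⌋ = ⌊5.329⌋ = 5 → row 5

(5, C)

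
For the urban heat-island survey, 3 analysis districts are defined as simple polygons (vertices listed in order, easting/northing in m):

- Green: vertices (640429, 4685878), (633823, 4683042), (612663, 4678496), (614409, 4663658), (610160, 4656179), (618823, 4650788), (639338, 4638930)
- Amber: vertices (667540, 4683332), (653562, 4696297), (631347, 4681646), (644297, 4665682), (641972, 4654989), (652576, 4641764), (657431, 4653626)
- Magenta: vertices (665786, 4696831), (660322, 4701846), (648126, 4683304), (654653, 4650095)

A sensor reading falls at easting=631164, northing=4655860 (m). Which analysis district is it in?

Green

Cast a ray rightward from (631164, 4655860). For each polygon, the edges (by vertex number in listed order) whose endpoints lie on opposite sides of northing = 4655860, where each meets that height, and whether that is right or left of the point:
Green: 5–6 at easting≈610672.6 (left), 7–1 at easting≈639731.4 (right) → 1 crossing.
Amber: 4–5 at easting≈642161.4 (right), 7–1 at easting≈658191.2 (right) → 2 crossings.
Magenta: 3–4 at easting≈653519.9 (right), 4–1 at easting≈656026.3 (right) → 2 crossings.
Only Green has an odd count, so the point is inside Green.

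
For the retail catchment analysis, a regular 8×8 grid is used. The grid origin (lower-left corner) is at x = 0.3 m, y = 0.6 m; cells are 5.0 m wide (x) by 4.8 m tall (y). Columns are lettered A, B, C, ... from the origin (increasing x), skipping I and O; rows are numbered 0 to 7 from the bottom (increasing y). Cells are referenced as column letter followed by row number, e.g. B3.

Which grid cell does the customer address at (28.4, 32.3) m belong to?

F6

Column index: ⌊(28.4 − 0.3) / 5.0⌋ = ⌊5.620⌋ = 5 → column F
Row offset from origin: ⌊(32.3 − 0.6) / 4.8⌋ = ⌊6.604⌋ = 6 → row 6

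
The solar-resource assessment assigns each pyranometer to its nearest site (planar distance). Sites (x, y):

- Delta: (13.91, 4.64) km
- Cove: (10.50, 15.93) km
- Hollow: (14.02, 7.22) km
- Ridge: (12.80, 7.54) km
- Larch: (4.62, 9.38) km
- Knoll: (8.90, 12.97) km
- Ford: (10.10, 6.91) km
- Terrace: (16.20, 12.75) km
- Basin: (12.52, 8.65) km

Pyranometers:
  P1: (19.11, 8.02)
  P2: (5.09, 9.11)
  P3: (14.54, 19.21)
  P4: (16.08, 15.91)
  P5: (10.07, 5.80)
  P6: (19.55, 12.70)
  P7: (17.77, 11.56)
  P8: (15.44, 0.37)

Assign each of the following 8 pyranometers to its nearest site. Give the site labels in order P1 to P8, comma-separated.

P1 → Hollow (d²=26.55)
P2 → Larch (d²=0.29)
P3 → Cove (d²=27.08)
P4 → Terrace (d²=10.00)
P5 → Ford (d²=1.23)
P6 → Terrace (d²=11.23)
P7 → Terrace (d²=3.88)
P8 → Delta (d²=20.57)

Hollow, Larch, Cove, Terrace, Ford, Terrace, Terrace, Delta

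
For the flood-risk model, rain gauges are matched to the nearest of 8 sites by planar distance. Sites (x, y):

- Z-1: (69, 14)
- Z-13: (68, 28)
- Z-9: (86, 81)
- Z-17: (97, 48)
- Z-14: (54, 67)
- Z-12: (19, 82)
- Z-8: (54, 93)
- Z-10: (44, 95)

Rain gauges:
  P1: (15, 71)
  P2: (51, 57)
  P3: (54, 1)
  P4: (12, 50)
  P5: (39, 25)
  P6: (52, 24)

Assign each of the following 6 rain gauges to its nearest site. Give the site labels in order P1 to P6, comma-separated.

P1 → Z-12 (d²=137.00)
P2 → Z-14 (d²=109.00)
P3 → Z-1 (d²=394.00)
P4 → Z-12 (d²=1073.00)
P5 → Z-13 (d²=850.00)
P6 → Z-13 (d²=272.00)

Z-12, Z-14, Z-1, Z-12, Z-13, Z-13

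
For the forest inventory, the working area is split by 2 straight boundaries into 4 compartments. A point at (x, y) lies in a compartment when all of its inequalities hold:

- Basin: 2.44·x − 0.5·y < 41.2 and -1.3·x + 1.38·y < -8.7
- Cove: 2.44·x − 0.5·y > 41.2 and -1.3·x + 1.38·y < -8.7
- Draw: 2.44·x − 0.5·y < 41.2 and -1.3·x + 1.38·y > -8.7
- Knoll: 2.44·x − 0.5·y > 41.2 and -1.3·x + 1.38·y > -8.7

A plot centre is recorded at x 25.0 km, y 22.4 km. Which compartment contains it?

Knoll

2.44·25.0 − 0.5·22.4 = 49.800, which is > 41.2
-1.3·25.0 + 1.38·22.4 = -1.588, which is > -8.7
This sign pattern matches Knoll.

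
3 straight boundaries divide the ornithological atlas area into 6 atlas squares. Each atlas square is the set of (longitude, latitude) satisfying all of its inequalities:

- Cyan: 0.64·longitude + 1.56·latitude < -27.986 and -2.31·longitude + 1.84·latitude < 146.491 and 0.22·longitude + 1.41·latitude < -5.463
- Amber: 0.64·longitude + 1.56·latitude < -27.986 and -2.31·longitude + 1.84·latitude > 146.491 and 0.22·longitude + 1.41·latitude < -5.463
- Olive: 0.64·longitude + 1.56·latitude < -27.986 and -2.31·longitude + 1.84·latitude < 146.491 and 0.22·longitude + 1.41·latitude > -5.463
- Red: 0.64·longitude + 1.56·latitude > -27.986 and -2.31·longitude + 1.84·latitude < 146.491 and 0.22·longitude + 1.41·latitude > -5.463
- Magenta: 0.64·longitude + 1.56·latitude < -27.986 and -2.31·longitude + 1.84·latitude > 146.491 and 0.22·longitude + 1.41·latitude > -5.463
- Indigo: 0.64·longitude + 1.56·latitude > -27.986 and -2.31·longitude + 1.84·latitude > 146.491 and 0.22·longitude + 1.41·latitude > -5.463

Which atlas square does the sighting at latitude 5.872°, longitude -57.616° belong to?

Red

0.64·-57.616 + 1.56·5.872 = -27.714, which is > -27.986
-2.31·-57.616 + 1.84·5.872 = 143.897, which is < 146.491
0.22·-57.616 + 1.41·5.872 = -4.396, which is > -5.463
This sign pattern matches Red.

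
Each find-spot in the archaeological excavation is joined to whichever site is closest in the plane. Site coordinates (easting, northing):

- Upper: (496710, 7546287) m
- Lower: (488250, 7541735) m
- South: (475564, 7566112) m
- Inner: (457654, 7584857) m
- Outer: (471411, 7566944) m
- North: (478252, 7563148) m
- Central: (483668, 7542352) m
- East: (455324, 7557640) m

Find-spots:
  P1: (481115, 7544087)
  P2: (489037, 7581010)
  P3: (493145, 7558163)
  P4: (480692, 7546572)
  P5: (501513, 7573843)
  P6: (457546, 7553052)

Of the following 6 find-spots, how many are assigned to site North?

P1 → Central
P2 → South
P3 → Upper
P4 → Central
P5 → North
P6 → East
1 of the 6 goes to North.

1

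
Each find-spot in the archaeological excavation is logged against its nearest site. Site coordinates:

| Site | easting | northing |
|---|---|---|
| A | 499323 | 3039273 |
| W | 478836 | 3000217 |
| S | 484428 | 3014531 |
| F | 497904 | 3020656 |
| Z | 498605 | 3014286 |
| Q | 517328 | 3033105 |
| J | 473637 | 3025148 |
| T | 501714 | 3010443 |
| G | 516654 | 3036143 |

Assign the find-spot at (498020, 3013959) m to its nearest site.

Z

Squared distances to each site:
A: 642496405.000; W: 556868420.000; S: 185069648.000; F: 44863265.000; Z: 449154.000; Q: 739368180.000; J: 719724410.000; T: 26007892.000; G: 839355812.000.
Minimum at Z.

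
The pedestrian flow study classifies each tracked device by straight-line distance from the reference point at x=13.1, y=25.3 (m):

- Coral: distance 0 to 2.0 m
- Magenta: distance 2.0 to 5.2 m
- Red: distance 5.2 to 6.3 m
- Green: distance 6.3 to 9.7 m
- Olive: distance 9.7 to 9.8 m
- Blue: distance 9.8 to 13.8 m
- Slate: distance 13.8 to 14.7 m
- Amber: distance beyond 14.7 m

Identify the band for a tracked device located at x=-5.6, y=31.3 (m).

Amber

Distance = √((-5.6−13.1)² + (31.3−25.3)²) = √(349.690 + 36.000) = 19.639 m.
14.7 ≤ 19.639 < ∞ → Amber.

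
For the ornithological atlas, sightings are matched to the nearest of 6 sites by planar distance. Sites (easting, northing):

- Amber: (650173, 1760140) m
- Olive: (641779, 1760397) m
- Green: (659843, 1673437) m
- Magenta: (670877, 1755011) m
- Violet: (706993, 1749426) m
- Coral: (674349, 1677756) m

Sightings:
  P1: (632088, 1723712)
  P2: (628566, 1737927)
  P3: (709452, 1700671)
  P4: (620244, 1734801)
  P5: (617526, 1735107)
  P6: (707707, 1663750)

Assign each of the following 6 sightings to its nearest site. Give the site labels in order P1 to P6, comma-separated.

Olive, Olive, Coral, Olive, Olive, Coral

P1 → Olive (d²=1439704706.00)
P2 → Olive (d²=679484269.00)
P3 → Coral (d²=1757317834.00)
P4 → Olive (d²=1118911441.00)
P5 → Olive (d²=1227792109.00)
P6 → Coral (d²=1308924200.00)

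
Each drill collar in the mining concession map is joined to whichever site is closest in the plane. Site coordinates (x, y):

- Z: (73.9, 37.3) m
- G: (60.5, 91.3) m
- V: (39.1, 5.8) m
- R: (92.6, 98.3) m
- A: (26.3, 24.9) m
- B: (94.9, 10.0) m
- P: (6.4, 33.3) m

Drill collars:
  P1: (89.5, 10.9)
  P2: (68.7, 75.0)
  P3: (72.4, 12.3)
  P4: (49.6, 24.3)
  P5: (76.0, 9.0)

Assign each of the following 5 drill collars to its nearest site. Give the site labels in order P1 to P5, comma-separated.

P1 → B (d²=29.97)
P2 → G (d²=332.93)
P3 → B (d²=511.54)
P4 → V (d²=452.50)
P5 → B (d²=358.21)

B, G, B, V, B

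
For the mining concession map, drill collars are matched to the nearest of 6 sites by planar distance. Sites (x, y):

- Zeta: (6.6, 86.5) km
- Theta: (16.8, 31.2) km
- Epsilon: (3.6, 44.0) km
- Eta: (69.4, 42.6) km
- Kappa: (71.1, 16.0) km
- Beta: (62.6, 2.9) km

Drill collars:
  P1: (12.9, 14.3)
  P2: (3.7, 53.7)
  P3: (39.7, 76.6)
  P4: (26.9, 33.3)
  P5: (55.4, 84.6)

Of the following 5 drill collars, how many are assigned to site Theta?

2

P1 → Theta
P2 → Epsilon
P3 → Zeta
P4 → Theta
P5 → Eta
2 of the 5 go to Theta.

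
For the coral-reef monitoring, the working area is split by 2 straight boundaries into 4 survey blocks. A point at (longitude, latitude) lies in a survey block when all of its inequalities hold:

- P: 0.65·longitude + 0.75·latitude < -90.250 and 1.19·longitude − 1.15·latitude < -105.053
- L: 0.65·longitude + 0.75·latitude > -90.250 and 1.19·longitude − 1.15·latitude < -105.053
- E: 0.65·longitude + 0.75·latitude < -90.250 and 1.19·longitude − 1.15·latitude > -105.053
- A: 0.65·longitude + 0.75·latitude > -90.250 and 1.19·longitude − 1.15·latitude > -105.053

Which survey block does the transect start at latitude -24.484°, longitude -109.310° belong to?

A

0.65·-109.310 + 0.75·-24.484 = -89.415, which is > -90.250
1.19·-109.310 − 1.15·-24.484 = -101.922, which is > -105.053
This sign pattern matches A.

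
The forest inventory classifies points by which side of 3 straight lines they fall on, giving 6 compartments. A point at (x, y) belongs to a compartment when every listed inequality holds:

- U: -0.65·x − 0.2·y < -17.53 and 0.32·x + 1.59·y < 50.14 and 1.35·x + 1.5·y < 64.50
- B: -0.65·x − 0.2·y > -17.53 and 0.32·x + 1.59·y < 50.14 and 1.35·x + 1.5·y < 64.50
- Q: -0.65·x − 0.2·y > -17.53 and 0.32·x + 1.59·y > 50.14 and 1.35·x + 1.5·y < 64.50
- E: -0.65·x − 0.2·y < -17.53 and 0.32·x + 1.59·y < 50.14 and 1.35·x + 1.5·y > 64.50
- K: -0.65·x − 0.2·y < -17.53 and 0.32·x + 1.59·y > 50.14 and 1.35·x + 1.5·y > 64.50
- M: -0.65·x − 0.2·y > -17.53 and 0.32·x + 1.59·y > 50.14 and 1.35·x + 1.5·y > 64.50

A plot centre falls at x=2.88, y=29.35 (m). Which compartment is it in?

-0.65·2.88 − 0.2·29.35 = -7.742, which is > -17.53
0.32·2.88 + 1.59·29.35 = 47.588, which is < 50.14
1.35·2.88 + 1.5·29.35 = 47.913, which is < 64.50
This sign pattern matches B.

B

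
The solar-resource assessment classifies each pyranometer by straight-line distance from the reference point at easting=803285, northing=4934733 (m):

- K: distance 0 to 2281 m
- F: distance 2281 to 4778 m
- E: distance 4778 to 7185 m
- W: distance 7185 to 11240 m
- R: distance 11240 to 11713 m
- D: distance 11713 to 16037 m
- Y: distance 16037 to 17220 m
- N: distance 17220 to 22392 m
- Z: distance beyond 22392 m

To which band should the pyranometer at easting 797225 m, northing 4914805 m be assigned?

N

Distance = √((797225−803285)² + (4914805−4934733)²) = √(36723600.000 + 397125184.000) = 20829.037 m.
17220 ≤ 20829.037 < 22392 → N.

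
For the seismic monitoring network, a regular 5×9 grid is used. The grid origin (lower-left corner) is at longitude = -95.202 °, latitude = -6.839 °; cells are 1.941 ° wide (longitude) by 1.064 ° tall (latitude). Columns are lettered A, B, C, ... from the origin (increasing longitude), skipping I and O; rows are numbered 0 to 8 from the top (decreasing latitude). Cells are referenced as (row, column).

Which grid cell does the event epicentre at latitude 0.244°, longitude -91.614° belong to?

(2, B)

Column index: ⌊(-91.614 − -95.202) / 1.941⌋ = ⌊1.849⌋ = 1 → column B
Row offset from origin: ⌊(0.244 − -6.839) / 1.064⌋ = ⌊6.657⌋ = 6 → row 2 (counted from top)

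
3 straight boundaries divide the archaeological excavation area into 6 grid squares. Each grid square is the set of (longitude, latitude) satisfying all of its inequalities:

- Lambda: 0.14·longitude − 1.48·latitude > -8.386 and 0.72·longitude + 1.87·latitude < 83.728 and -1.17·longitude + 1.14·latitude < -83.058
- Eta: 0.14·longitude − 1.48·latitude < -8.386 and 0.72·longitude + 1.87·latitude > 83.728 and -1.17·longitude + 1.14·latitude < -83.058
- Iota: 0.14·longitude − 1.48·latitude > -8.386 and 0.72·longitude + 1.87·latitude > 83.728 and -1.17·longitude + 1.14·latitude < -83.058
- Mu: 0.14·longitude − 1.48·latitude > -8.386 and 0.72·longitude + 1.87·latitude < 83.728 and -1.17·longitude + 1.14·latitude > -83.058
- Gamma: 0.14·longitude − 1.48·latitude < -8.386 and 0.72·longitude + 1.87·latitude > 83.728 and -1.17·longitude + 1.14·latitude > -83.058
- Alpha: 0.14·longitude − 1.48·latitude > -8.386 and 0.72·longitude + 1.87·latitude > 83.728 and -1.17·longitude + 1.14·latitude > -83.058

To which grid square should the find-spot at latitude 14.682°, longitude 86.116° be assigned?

Eta

0.14·86.116 − 1.48·14.682 = -9.673, which is < -8.386
0.72·86.116 + 1.87·14.682 = 89.459, which is > 83.728
-1.17·86.116 + 1.14·14.682 = -84.018, which is < -83.058
This sign pattern matches Eta.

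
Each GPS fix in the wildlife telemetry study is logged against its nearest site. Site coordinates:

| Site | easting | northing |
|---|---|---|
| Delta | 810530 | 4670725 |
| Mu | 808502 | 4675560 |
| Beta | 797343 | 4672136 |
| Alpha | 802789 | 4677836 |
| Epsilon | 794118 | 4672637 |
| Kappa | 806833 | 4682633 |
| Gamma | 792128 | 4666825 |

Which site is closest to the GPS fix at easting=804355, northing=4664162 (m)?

Squared distances to each site:
Delta: 81203594.000; Mu: 147112013.000; Beta: 112752820.000; Alpha: 189430632.000; Epsilon: 176621794.000; Kappa: 347318325.000; Gamma: 156591098.000.
Minimum at Delta.

Delta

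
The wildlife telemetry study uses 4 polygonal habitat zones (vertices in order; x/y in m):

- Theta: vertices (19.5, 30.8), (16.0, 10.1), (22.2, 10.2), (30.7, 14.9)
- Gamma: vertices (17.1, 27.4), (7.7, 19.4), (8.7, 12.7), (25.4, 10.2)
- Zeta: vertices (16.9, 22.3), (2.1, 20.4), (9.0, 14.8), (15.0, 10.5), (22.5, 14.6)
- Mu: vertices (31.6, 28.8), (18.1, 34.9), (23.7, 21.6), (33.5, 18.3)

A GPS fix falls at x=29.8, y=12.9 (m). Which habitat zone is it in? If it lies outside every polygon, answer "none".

none

Cast a ray rightward from (29.8, 12.9). For each polygon, the edges (by vertex number in listed order) whose endpoints lie on opposite sides of y = 12.9, where each meets that height, and whether that is right or left of the point:
Theta: 1–2 at x≈16.47 (left), 3–4 at x≈27.08 (left) → 0 crossings.
Gamma: 2–3 at x≈8.67 (left), 4–1 at x≈24.10 (left) → 0 crossings.
Zeta: 3–4 at x≈11.65 (left), 4–5 at x≈19.39 (left) → 0 crossings.
Mu: no edge straddles that height → 0 crossings.
All counts are even, so the point lies outside every listed polygon.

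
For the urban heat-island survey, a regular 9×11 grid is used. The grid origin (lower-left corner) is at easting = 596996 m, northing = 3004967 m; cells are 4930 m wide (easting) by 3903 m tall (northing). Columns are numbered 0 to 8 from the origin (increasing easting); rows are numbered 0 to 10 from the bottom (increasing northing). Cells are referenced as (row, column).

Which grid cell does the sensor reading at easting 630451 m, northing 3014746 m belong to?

Column index: ⌊(630451 − 596996) / 4930⌋ = ⌊6.786⌋ = 6
Row offset from origin: ⌊(3014746 − 3004967) / 3903⌋ = ⌊2.506⌋ = 2 → row 2

(2, 6)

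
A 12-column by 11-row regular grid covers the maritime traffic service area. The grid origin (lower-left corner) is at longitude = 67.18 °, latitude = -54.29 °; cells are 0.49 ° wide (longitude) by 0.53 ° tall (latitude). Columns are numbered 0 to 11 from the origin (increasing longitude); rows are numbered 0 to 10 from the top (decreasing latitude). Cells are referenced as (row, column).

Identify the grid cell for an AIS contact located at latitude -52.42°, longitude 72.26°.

Column index: ⌊(72.26 − 67.18) / 0.49⌋ = ⌊10.367⌋ = 10
Row offset from origin: ⌊(-52.42 − -54.29) / 0.53⌋ = ⌊3.528⌋ = 3 → row 7 (counted from top)

(7, 10)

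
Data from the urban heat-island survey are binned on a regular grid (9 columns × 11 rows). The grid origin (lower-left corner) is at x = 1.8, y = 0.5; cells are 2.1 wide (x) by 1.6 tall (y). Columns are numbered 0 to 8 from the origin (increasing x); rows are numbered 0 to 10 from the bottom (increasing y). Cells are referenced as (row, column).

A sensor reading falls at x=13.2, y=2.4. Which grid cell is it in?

(1, 5)

Column index: ⌊(13.2 − 1.8) / 2.1⌋ = ⌊5.429⌋ = 5
Row offset from origin: ⌊(2.4 − 0.5) / 1.6⌋ = ⌊1.187⌋ = 1 → row 1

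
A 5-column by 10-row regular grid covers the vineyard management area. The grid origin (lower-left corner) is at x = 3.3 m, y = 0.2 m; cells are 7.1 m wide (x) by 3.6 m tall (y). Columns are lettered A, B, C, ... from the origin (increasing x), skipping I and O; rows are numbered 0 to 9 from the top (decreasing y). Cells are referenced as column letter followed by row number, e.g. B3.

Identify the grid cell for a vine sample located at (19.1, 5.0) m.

Column index: ⌊(19.1 − 3.3) / 7.1⌋ = ⌊2.225⌋ = 2 → column C
Row offset from origin: ⌊(5.0 − 0.2) / 3.6⌋ = ⌊1.333⌋ = 1 → row 8 (counted from top)

C8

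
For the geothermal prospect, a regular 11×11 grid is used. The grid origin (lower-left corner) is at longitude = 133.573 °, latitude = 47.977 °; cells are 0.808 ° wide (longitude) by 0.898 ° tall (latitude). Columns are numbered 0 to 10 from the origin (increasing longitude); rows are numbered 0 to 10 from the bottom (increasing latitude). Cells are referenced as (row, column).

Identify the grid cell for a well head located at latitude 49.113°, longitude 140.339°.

(1, 8)

Column index: ⌊(140.339 − 133.573) / 0.808⌋ = ⌊8.374⌋ = 8
Row offset from origin: ⌊(49.113 − 47.977) / 0.898⌋ = ⌊1.265⌋ = 1 → row 1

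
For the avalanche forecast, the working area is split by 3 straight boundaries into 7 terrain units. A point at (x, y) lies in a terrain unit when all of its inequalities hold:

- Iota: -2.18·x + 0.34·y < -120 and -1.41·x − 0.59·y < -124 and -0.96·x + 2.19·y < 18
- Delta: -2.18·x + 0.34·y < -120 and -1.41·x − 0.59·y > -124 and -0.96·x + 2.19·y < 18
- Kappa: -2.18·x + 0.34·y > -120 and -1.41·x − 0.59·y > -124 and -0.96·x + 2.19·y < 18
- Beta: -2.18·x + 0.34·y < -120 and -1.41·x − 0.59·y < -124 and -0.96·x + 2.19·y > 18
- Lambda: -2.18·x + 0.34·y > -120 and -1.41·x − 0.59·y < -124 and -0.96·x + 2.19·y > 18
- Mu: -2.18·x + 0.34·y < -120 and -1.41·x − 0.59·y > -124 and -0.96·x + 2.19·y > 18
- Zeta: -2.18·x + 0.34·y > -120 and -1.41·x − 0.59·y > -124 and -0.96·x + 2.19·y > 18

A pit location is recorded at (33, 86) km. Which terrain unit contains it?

-2.18·33 + 0.34·86 = -42.700, which is > -120
-1.41·33 − 0.59·86 = -97.270, which is > -124
-0.96·33 + 2.19·86 = 156.660, which is > 18
This sign pattern matches Zeta.

Zeta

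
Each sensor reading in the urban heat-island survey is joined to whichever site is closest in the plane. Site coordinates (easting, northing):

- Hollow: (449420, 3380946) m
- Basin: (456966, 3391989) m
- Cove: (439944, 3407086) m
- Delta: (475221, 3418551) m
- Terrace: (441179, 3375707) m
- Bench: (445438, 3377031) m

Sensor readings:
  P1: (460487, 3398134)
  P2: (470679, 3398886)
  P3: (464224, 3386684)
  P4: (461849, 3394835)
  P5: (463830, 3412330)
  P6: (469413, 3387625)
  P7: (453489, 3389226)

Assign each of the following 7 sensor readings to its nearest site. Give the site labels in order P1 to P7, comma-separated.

P1 → Basin (d²=50158466.00)
P2 → Basin (d²=235614978.00)
P3 → Basin (d²=80821589.00)
P4 → Basin (d²=31943405.00)
P5 → Delta (d²=168455722.00)
P6 → Basin (d²=173972305.00)
P7 → Basin (d²=19723698.00)

Basin, Basin, Basin, Basin, Delta, Basin, Basin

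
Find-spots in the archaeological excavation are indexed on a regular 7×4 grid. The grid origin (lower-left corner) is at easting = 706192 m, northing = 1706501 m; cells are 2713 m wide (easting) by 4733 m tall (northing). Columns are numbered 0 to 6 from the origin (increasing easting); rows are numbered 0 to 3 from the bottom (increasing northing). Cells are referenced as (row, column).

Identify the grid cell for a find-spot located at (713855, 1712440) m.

Column index: ⌊(713855 − 706192) / 2713⌋ = ⌊2.825⌋ = 2
Row offset from origin: ⌊(1712440 − 1706501) / 4733⌋ = ⌊1.255⌋ = 1 → row 1

(1, 2)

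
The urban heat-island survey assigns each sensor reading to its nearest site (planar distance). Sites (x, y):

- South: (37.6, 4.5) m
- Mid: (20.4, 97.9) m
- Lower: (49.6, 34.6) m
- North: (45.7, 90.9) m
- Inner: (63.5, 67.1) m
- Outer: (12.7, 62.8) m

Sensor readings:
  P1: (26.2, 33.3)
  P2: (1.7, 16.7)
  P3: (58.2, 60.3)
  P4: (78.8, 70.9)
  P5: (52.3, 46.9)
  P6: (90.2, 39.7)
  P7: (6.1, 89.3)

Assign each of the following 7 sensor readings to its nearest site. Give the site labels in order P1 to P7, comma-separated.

Lower, South, Inner, Inner, Lower, Inner, Mid

P1 → Lower (d²=549.25)
P2 → South (d²=1437.65)
P3 → Inner (d²=74.33)
P4 → Inner (d²=248.53)
P5 → Lower (d²=158.58)
P6 → Inner (d²=1463.65)
P7 → Mid (d²=278.45)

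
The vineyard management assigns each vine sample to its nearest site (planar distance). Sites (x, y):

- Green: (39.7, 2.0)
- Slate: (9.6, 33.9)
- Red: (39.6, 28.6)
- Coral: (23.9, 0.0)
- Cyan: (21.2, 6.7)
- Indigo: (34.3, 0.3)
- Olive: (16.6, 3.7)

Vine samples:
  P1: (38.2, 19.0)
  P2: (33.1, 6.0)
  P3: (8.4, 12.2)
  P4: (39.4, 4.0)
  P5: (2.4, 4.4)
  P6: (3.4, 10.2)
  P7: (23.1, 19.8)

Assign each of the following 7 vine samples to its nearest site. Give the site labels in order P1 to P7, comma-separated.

P1 → Red (d²=94.12)
P2 → Indigo (d²=33.93)
P3 → Olive (d²=139.49)
P4 → Green (d²=4.09)
P5 → Olive (d²=202.13)
P6 → Olive (d²=216.49)
P7 → Cyan (d²=175.22)

Red, Indigo, Olive, Green, Olive, Olive, Cyan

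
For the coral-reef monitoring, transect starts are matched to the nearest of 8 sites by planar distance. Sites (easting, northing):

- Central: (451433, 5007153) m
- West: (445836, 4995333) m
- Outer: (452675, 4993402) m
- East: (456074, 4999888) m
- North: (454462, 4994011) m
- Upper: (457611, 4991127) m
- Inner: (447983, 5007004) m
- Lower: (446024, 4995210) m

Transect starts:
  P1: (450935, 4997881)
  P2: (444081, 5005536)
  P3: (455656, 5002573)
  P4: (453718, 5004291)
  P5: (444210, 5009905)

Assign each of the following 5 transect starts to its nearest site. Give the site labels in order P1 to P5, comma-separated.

P1 → Outer (d²=23089041.00)
P2 → Inner (d²=17380628.00)
P3 → East (d²=7383949.00)
P4 → Central (d²=13412269.00)
P5 → Inner (d²=22651330.00)

Outer, Inner, East, Central, Inner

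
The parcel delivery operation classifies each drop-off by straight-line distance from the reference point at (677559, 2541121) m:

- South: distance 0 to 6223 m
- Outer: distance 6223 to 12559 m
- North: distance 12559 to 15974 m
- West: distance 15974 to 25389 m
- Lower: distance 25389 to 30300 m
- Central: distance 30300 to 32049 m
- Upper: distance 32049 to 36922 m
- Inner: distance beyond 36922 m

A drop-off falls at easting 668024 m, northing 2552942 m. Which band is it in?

North

Distance = √((668024−677559)² + (2552942−2541121)²) = √(90916225.000 + 139736041.000) = 15187.240 m.
12559 ≤ 15187.240 < 15974 → North.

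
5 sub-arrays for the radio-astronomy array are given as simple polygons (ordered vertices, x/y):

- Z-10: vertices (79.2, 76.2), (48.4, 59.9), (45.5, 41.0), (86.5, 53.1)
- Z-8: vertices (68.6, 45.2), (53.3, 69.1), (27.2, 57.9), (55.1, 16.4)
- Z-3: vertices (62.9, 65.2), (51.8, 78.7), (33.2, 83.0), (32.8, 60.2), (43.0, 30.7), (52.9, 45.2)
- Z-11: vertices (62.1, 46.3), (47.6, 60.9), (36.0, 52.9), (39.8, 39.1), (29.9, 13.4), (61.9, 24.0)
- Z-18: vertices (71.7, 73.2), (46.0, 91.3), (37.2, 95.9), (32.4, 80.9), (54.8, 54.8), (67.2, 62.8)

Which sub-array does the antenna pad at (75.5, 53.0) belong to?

Cast a ray rightward from (75.5, 53.0). For each polygon, the edges (by vertex number in listed order) whose endpoints lie on opposite sides of y = 53.0, where each meets that height, and whether that is right or left of the point:
Z-10: 2–3 at x≈47.34 (left), 3–4 at x≈86.16 (right) → 1 crossing.
Z-8: 1–2 at x≈63.61 (left), 3–4 at x≈30.49 (left) → 0 crossings.
Z-3: 4–5 at x≈35.29 (left), 6–1 at x≈56.80 (left) → 0 crossings.
Z-11: 1–2 at x≈55.45 (left), 2–3 at x≈36.15 (left) → 0 crossings.
Z-18: no edge straddles that height → 0 crossings.
Only Z-10 has an odd count, so the point is inside Z-10.

Z-10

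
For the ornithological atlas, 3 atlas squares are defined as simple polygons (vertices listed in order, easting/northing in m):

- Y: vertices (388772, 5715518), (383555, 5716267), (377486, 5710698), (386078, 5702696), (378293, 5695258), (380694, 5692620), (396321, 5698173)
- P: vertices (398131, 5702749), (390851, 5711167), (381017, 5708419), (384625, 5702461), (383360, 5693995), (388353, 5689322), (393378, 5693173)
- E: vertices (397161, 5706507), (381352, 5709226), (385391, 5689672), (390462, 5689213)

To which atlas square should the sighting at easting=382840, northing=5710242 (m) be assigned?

Y

Cast a ray rightward from (382840, 5710242). For each polygon, the edges (by vertex number in listed order) whose endpoints lie on opposite sides of northing = 5710242, where each meets that height, and whether that is right or left of the point:
Y: 3–4 at easting≈377975.6 (left), 7–1 at easting≈391068.3 (right) → 1 crossing.
P: 1–2 at easting≈391651.0 (right), 2–3 at easting≈387540.8 (right) → 2 crossings.
E: no edge straddles that height → 0 crossings.
Only Y has an odd count, so the point is inside Y.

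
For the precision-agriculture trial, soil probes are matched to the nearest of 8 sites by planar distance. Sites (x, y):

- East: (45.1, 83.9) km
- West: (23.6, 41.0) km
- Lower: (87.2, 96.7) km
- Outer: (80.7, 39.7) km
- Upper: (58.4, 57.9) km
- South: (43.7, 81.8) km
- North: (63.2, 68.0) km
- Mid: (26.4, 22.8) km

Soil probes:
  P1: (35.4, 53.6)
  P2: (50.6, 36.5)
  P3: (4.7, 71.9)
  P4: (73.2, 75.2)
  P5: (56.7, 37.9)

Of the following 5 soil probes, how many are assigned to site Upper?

2

P1 → West
P2 → Upper
P3 → West
P4 → North
P5 → Upper
2 of the 5 go to Upper.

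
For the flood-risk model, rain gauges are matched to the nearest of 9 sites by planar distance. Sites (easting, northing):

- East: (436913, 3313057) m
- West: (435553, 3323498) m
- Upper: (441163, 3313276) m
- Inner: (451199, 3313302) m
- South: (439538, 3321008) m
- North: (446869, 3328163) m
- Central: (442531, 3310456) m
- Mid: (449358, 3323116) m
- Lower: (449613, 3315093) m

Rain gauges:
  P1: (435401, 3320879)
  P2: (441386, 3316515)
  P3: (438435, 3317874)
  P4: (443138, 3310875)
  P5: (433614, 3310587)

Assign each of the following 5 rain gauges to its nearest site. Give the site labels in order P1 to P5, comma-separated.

West, Upper, South, Central, East

P1 → West (d²=6882265.00)
P2 → Upper (d²=10540850.00)
P3 → South (d²=11038565.00)
P4 → Central (d²=544010.00)
P5 → East (d²=16984301.00)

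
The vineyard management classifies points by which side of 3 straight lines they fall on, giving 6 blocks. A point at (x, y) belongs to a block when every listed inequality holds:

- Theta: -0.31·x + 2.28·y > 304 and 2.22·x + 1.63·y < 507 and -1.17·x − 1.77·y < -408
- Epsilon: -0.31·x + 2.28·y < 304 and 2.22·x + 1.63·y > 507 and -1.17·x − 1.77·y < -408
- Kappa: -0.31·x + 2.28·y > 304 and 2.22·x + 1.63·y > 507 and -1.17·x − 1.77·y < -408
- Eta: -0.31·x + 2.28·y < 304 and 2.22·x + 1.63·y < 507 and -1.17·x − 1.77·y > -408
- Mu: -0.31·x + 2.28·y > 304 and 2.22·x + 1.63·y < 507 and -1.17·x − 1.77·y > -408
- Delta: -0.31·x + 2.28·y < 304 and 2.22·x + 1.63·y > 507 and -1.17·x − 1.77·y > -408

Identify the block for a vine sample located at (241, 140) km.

Epsilon

-0.31·241 + 2.28·140 = 244.490, which is < 304
2.22·241 + 1.63·140 = 763.220, which is > 507
-1.17·241 − 1.77·140 = -529.770, which is < -408
This sign pattern matches Epsilon.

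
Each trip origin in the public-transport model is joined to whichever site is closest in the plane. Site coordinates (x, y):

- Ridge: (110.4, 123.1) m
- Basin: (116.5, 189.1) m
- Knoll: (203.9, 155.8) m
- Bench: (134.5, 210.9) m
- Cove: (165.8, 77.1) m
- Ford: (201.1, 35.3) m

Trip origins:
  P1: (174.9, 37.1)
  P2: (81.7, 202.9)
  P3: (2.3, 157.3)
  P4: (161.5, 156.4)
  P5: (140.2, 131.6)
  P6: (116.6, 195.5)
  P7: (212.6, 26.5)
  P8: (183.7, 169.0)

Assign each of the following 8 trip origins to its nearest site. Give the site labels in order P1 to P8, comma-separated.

Ford, Basin, Ridge, Knoll, Ridge, Basin, Ford, Knoll

P1 → Ford (d²=689.68)
P2 → Basin (d²=1401.48)
P3 → Ridge (d²=12855.25)
P4 → Knoll (d²=1798.12)
P5 → Ridge (d²=960.29)
P6 → Basin (d²=40.97)
P7 → Ford (d²=209.69)
P8 → Knoll (d²=582.28)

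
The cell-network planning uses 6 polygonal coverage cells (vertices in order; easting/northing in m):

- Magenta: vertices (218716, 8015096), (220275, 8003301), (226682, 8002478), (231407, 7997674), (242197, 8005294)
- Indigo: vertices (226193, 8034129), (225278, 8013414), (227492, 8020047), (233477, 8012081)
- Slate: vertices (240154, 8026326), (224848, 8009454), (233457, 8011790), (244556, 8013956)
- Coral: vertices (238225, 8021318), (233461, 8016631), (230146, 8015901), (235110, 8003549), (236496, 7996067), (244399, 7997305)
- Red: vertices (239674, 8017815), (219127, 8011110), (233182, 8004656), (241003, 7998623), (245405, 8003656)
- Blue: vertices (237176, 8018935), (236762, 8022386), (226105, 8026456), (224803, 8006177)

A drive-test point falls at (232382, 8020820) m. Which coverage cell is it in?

Cast a ray rightward from (232382, 8020820). For each polygon, the edges (by vertex number in listed order) whose endpoints lie on opposite sides of northing = 8020820, where each meets that height, and whether that is right or left of the point:
Magenta: no edge straddles that height → 0 crossings.
Indigo: 1–2 at easting≈225605.1 (left), 4–1 at easting≈230589.9 (left) → 0 crossings.
Slate: 1–2 at easting≈235159.0 (right), 4–1 at easting≈242113.4 (right) → 2 crossings.
Coral: 1–2 at easting≈237718.8 (right), 6–1 at easting≈238353.0 (right) → 2 crossings.
Red: no edge straddles that height → 0 crossings.
Blue: 1–2 at easting≈236949.9 (right), 3–4 at easting≈225743.1 (left) → 1 crossing.
Only Blue has an odd count, so the point is inside Blue.

Blue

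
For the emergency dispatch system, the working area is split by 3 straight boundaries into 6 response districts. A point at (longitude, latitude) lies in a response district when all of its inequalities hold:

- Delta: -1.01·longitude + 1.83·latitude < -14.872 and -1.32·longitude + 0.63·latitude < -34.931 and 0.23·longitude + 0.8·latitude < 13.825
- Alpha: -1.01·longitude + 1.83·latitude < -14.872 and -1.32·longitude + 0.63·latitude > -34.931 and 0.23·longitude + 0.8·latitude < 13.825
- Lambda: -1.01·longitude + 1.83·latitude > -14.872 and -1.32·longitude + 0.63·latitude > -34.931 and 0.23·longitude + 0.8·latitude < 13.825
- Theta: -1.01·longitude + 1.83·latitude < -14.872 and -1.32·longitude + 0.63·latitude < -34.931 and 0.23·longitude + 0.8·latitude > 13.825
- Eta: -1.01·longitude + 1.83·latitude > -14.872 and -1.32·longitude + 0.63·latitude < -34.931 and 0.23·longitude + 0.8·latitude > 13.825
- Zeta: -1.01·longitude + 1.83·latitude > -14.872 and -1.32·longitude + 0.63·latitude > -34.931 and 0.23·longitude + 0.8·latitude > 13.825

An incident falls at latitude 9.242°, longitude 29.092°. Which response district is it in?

Zeta

-1.01·29.092 + 1.83·9.242 = -12.470, which is > -14.872
-1.32·29.092 + 0.63·9.242 = -32.579, which is > -34.931
0.23·29.092 + 0.8·9.242 = 14.085, which is > 13.825
This sign pattern matches Zeta.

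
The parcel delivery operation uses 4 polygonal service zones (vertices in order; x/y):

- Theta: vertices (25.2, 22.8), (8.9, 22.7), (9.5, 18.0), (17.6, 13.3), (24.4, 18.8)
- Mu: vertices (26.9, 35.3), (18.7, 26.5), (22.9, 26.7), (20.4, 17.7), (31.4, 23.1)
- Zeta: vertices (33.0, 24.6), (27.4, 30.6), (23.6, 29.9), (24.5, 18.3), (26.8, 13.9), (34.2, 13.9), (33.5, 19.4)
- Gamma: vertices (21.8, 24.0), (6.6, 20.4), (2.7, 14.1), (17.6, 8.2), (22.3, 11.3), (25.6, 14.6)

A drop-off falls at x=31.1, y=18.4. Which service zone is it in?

Cast a ray rightward from (31.1, 18.4). For each polygon, the edges (by vertex number in listed order) whose endpoints lie on opposite sides of y = 18.4, where each meets that height, and whether that is right or left of the point:
Theta: 2–3 at x≈9.45 (left), 4–5 at x≈23.91 (left) → 0 crossings.
Mu: 3–4 at x≈20.59 (left), 4–5 at x≈21.83 (left) → 0 crossings.
Zeta: 3–4 at x≈24.49 (left), 6–7 at x≈33.63 (right) → 1 crossing.
Gamma: 2–3 at x≈5.36 (left), 6–1 at x≈24.06 (left) → 0 crossings.
Only Zeta has an odd count, so the point is inside Zeta.

Zeta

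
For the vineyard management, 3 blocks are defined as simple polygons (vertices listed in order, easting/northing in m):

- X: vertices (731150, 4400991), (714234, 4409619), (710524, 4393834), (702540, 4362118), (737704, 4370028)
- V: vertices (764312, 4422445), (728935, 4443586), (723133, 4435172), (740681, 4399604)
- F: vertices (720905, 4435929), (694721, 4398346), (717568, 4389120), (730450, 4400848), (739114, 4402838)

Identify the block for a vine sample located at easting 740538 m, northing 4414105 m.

V

Cast a ray rightward from (740538, 4414105). For each polygon, the edges (by vertex number in listed order) whose endpoints lie on opposite sides of northing = 4414105, where each meets that height, and whether that is right or left of the point:
X: no edge straddles that height → 0 crossings.
V: 3–4 at easting≈733526.7 (left), 4–1 at easting≈755683.5 (right) → 1 crossing.
F: 1–2 at easting≈705700.3 (left), 5–1 at easting≈732914.1 (left) → 0 crossings.
Only V has an odd count, so the point is inside V.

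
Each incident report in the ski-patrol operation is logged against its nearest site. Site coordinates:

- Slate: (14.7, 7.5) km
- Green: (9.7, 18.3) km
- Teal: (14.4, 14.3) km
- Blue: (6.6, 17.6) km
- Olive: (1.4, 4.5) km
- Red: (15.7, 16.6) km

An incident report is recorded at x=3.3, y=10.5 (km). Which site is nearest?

Olive

Squared distances to each site:
Slate: 138.960; Green: 101.800; Teal: 137.650; Blue: 61.300; Olive: 39.610; Red: 190.970.
Minimum at Olive.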